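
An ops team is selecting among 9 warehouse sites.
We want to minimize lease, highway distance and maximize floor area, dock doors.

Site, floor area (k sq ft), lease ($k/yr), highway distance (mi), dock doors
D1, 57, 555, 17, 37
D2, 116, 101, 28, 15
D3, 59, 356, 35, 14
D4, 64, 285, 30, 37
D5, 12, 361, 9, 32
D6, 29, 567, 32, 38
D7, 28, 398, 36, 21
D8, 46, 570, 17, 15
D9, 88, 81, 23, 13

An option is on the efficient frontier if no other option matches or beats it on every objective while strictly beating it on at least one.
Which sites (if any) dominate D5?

D1: worse on lease (555 vs 361).
D2: worse on highway distance (28 vs 9).
D3: worse on highway distance (35 vs 9).
D4: worse on highway distance (30 vs 9).
D6: worse on lease (567 vs 361).
D7: worse on lease (398 vs 361).
D8: worse on lease (570 vs 361).
D9: worse on highway distance (23 vs 9).
No option dominates D5.

none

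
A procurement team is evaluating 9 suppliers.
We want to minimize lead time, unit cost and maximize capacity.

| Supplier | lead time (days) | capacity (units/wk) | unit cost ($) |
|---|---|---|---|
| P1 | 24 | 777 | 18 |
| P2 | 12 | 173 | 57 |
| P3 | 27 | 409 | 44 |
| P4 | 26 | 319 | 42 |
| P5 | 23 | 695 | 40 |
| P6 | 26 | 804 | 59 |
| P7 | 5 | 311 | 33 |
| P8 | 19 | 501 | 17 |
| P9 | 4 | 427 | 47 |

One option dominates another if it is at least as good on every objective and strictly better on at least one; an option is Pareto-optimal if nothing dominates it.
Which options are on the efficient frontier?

P1: not dominated.
P2: dominated by P7 (lead time 5≤12, capacity 311≥173, unit cost 33≤57).
P3: dominated by P1 (lead time 24≤27, capacity 777≥409, unit cost 18≤44).
P4: dominated by P1 (lead time 24≤26, capacity 777≥319, unit cost 18≤42).
P5: not dominated.
P6: not dominated (best capacity).
P7: not dominated.
P8: not dominated (best unit cost).
P9: not dominated (best lead time).

P1, P5, P6, P7, P8, P9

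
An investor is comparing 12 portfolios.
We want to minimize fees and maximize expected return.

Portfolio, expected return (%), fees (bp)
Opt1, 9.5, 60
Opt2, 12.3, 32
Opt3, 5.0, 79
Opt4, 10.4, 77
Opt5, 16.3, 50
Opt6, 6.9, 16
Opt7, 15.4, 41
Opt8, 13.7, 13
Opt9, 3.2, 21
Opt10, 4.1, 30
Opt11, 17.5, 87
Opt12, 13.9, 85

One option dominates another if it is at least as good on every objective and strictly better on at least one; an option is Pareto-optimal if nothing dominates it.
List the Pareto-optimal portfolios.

Opt1: dominated by Opt2 (expected return 12.3≥9.5, fees 32≤60).
Opt2: dominated by Opt8 (expected return 13.7≥12.3, fees 13≤32).
Opt3: dominated by Opt1 (expected return 9.5≥5.0, fees 60≤79).
Opt4: dominated by Opt2 (expected return 12.3≥10.4, fees 32≤77).
Opt5: not dominated.
Opt6: dominated by Opt8 (expected return 13.7≥6.9, fees 13≤16).
Opt7: not dominated.
Opt8: not dominated (best fees).
Opt9: dominated by Opt6 (expected return 6.9≥3.2, fees 16≤21).
Opt10: dominated by Opt6 (expected return 6.9≥4.1, fees 16≤30).
Opt11: not dominated (best expected return).
Opt12: dominated by Opt5 (expected return 16.3≥13.9, fees 50≤85).

Opt5, Opt7, Opt8, Opt11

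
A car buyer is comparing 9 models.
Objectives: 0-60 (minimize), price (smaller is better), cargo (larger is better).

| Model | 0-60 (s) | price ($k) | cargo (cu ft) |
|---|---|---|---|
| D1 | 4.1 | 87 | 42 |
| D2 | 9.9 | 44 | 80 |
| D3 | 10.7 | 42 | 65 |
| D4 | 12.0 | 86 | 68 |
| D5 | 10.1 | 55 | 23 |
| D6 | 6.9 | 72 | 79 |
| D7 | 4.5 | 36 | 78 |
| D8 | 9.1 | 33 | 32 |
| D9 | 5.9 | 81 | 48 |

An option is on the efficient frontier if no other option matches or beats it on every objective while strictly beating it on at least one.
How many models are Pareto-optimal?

5

D1: not dominated (best 0-60).
D2: not dominated (best cargo).
D3: dominated by D7 (0-60 4.5≤10.7, price 36≤42, cargo 78≥65).
D4: dominated by D2 (0-60 9.9≤12.0, price 44≤86, cargo 80≥68).
D5: dominated by D2 (0-60 9.9≤10.1, price 44≤55, cargo 80≥23).
D6: not dominated.
D7: not dominated.
D8: not dominated (best price).
D9: dominated by D7 (0-60 4.5≤5.9, price 36≤81, cargo 78≥48).
Pareto-optimal: D1, D2, D6, D7, D8 → 5.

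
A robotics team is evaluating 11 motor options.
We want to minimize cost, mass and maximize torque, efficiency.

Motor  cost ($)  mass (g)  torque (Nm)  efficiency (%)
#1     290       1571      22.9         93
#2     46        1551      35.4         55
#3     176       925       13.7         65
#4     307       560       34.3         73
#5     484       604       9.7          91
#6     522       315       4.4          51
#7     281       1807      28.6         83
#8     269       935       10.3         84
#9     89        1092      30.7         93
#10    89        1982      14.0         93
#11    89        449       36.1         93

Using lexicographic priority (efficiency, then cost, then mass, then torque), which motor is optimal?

#11

First maximize efficiency: best is 93, kept {#1, #9, #10, #11}.
Then minimize cost: best is 89, kept {#9, #10, #11}.
Then minimize mass: best is 449, kept {#11}.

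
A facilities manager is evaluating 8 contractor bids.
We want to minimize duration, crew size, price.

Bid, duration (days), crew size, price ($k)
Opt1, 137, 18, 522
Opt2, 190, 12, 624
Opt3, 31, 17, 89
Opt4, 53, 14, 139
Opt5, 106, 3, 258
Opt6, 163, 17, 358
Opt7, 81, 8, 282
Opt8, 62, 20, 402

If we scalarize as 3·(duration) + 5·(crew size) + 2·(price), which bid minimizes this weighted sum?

Opt3

Opt1: 3·137 + 5·18 + 2·522 = 1545
Opt2: 3·190 + 5·12 + 2·624 = 1878
Opt3: 3·31 + 5·17 + 2·89 = 356
Opt4: 3·53 + 5·14 + 2·139 = 507
Opt5: 3·106 + 5·3 + 2·258 = 849
Opt6: 3·163 + 5·17 + 2·358 = 1290
Opt7: 3·81 + 5·8 + 2·282 = 847
Opt8: 3·62 + 5·20 + 2·402 = 1090
Lowest: Opt3 at 356.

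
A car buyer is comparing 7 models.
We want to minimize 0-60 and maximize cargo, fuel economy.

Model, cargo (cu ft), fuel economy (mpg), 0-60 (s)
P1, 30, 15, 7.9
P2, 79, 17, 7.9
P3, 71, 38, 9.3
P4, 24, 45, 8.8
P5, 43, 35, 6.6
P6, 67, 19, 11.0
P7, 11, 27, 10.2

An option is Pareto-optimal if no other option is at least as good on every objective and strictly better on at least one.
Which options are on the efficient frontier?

P2, P3, P4, P5

P1: dominated by P2 (cargo 79≥30, fuel economy 17≥15, 0-60 7.9≤7.9).
P2: not dominated (best cargo).
P3: not dominated.
P4: not dominated (best fuel economy).
P5: not dominated (best 0-60).
P6: dominated by P3 (cargo 71≥67, fuel economy 38≥19, 0-60 9.3≤11.0).
P7: dominated by P3 (cargo 71≥11, fuel economy 38≥27, 0-60 9.3≤10.2).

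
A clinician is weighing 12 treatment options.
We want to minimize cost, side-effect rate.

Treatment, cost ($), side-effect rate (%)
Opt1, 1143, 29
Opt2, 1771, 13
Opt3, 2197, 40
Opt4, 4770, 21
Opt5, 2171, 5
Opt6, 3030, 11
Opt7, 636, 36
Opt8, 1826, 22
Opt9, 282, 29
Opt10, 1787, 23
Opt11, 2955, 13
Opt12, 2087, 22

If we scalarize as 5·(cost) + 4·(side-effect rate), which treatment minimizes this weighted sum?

Opt9

Opt1: 5·1143 + 4·29 = 5831
Opt2: 5·1771 + 4·13 = 8907
Opt3: 5·2197 + 4·40 = 11145
Opt4: 5·4770 + 4·21 = 23934
Opt5: 5·2171 + 4·5 = 10875
Opt6: 5·3030 + 4·11 = 15194
Opt7: 5·636 + 4·36 = 3324
Opt8: 5·1826 + 4·22 = 9218
Opt9: 5·282 + 4·29 = 1526
Opt10: 5·1787 + 4·23 = 9027
Opt11: 5·2955 + 4·13 = 14827
Opt12: 5·2087 + 4·22 = 10523
Lowest: Opt9 at 1526.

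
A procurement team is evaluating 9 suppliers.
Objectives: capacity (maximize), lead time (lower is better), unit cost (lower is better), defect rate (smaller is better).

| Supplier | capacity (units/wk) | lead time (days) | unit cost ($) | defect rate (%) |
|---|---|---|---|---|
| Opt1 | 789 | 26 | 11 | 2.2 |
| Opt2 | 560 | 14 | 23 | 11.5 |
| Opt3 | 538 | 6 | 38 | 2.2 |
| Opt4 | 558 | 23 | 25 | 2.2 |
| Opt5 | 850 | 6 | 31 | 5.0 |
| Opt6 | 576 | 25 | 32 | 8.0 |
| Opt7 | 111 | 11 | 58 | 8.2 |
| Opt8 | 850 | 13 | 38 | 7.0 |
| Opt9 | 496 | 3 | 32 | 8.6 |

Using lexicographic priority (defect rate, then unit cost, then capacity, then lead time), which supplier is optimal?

Opt1

First minimize defect rate: best is 2.2, kept {Opt1, Opt3, Opt4}.
Then minimize unit cost: best is 11, kept {Opt1}.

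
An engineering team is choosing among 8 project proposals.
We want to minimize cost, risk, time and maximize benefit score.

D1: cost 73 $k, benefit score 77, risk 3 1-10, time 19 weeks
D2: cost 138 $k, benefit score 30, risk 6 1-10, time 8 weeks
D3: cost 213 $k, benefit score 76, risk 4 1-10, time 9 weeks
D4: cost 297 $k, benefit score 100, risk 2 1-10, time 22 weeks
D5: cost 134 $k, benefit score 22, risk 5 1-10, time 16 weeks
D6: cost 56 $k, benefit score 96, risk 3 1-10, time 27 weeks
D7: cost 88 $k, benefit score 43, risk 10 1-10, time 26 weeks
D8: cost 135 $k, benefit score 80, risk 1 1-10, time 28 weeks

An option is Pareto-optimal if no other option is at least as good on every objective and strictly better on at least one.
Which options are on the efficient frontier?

D1: not dominated.
D2: not dominated (best time).
D3: not dominated.
D4: not dominated (best benefit score).
D5: not dominated.
D6: not dominated (best cost).
D7: dominated by D1 (cost 73≤88, benefit score 77≥43, risk 3≤10, time 19≤26).
D8: not dominated (best risk).

D1, D2, D3, D4, D5, D6, D8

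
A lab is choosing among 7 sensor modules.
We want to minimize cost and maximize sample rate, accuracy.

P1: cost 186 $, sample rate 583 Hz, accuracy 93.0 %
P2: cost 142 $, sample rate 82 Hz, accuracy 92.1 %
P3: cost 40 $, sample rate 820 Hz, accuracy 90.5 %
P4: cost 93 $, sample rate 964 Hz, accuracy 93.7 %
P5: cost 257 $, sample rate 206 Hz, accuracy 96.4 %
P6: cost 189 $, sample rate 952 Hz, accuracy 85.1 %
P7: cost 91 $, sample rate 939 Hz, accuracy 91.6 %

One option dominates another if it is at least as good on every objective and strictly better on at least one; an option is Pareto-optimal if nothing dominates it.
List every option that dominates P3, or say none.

P1: worse on cost (186 vs 40).
P2: worse on cost (142 vs 40).
P4: worse on cost (93 vs 40).
P5: worse on cost (257 vs 40).
P6: worse on cost (189 vs 40).
P7: worse on cost (91 vs 40).
No option dominates P3.

none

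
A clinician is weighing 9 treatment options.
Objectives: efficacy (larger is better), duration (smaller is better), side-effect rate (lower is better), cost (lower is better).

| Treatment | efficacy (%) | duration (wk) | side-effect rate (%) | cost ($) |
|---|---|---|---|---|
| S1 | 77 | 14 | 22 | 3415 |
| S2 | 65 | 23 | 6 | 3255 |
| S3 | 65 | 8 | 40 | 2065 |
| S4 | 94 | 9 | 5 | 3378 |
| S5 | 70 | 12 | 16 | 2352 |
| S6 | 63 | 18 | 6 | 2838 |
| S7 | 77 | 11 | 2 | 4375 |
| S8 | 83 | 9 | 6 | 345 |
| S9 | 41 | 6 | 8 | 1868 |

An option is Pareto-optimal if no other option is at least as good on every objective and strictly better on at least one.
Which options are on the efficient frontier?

S1: dominated by S4 (efficacy 94≥77, duration 9≤14, side-effect rate 5≤22, cost 3378≤3415).
S2: dominated by S8 (efficacy 83≥65, duration 9≤23, side-effect rate 6≤6, cost 345≤3255).
S3: not dominated.
S4: not dominated (best efficacy).
S5: dominated by S8 (efficacy 83≥70, duration 9≤12, side-effect rate 6≤16, cost 345≤2352).
S6: dominated by S8 (efficacy 83≥63, duration 9≤18, side-effect rate 6≤6, cost 345≤2838).
S7: not dominated (best side-effect rate).
S8: not dominated (best cost).
S9: not dominated (best duration).

S3, S4, S7, S8, S9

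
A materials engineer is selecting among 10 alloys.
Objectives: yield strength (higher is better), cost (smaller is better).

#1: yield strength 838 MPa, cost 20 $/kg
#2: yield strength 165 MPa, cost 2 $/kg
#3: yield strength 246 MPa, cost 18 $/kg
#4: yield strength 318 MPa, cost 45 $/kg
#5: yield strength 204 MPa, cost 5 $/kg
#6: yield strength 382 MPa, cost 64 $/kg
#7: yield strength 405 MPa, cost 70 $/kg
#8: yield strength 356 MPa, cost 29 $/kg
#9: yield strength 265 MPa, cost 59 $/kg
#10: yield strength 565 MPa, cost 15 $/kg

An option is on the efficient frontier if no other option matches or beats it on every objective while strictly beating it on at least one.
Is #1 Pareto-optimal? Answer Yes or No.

Yes

#2: worse on yield strength (165 vs 838).
#3: worse on yield strength (246 vs 838).
#4: worse on yield strength (318 vs 838).
#5: worse on yield strength (204 vs 838).
#6: worse on yield strength (382 vs 838).
#7: worse on yield strength (405 vs 838).
#8: worse on yield strength (356 vs 838).
#9: worse on yield strength (265 vs 838).
#10: worse on yield strength (565 vs 838).
No option is at least as good as #1 on every objective and strictly better on one.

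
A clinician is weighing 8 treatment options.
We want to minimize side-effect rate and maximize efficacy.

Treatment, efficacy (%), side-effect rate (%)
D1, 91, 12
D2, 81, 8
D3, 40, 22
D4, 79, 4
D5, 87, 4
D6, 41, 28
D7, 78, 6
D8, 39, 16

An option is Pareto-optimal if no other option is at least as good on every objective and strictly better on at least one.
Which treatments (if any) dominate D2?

D5: efficacy 87≥81, side-effect rate 4≤8 — dominates D2.
Others (D1, D3, D4, D6, D7, D8) are each worse than D2 on at least one objective.

D5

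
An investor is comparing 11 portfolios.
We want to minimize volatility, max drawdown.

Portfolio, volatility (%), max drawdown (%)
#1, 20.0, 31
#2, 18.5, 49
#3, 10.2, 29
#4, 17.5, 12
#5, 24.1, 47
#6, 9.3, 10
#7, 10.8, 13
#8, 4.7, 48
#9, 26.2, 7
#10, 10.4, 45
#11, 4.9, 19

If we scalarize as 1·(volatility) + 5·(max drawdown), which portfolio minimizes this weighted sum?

#6

#1: 1·20.0 + 5·31 = 175.0
#2: 1·18.5 + 5·49 = 263.5
#3: 1·10.2 + 5·29 = 155.2
#4: 1·17.5 + 5·12 = 77.5
#5: 1·24.1 + 5·47 = 259.1
#6: 1·9.3 + 5·10 = 59.3
#7: 1·10.8 + 5·13 = 75.8
#8: 1·4.7 + 5·48 = 244.7
#9: 1·26.2 + 5·7 = 61.2
#10: 1·10.4 + 5·45 = 235.4
#11: 1·4.9 + 5·19 = 99.9
Lowest: #6 at 59.3.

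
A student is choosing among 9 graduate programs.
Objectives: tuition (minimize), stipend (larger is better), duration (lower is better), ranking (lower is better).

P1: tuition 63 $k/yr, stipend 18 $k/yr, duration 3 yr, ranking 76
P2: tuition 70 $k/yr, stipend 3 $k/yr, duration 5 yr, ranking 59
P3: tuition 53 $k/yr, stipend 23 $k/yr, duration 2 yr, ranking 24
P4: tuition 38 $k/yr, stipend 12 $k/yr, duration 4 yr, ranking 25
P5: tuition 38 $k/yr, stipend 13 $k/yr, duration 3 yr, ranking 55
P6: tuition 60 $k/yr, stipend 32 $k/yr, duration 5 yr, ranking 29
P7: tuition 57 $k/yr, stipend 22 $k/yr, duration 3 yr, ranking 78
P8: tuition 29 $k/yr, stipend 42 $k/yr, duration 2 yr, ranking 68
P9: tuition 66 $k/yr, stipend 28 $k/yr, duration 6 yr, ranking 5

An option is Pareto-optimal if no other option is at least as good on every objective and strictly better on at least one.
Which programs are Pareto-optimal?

P1: dominated by P3 (tuition 53≤63, stipend 23≥18, duration 2≤3, ranking 24≤76).
P2: dominated by P3 (tuition 53≤70, stipend 23≥3, duration 2≤5, ranking 24≤59).
P3: not dominated.
P4: not dominated.
P5: not dominated.
P6: not dominated.
P7: dominated by P3 (tuition 53≤57, stipend 23≥22, duration 2≤3, ranking 24≤78).
P8: not dominated (best tuition).
P9: not dominated (best ranking).

P3, P4, P5, P6, P8, P9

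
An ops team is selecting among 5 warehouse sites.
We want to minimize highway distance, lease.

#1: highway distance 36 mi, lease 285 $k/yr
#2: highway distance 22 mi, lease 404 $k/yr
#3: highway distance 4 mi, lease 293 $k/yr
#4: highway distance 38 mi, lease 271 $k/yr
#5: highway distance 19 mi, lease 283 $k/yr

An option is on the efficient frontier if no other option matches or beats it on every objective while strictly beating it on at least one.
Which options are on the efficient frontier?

#3, #4, #5

#1: dominated by #5 (highway distance 19≤36, lease 283≤285).
#2: dominated by #3 (highway distance 4≤22, lease 293≤404).
#3: not dominated (best highway distance).
#4: not dominated (best lease).
#5: not dominated.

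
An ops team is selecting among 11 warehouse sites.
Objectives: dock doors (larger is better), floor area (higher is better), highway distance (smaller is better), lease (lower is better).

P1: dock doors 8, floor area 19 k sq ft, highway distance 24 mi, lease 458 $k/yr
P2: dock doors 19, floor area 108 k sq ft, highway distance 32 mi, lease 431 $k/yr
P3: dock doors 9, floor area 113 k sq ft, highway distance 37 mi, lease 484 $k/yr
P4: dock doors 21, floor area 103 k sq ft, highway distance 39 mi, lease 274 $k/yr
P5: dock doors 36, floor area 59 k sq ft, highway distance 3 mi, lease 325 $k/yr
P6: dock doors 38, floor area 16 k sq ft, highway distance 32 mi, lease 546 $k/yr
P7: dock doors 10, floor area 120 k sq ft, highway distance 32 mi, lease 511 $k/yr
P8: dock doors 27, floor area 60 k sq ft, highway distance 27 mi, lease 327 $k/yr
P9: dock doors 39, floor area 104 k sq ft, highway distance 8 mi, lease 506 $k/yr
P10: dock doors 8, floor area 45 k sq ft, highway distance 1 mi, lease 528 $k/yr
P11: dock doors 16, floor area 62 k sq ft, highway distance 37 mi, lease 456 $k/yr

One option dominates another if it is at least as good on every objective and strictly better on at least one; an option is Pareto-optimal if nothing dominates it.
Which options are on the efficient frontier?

P1: dominated by P5 (dock doors 36≥8, floor area 59≥19, highway distance 3≤24, lease 325≤458).
P2: not dominated.
P3: not dominated.
P4: not dominated (best lease).
P5: not dominated.
P6: dominated by P9 (dock doors 39≥38, floor area 104≥16, highway distance 8≤32, lease 506≤546).
P7: not dominated (best floor area).
P8: not dominated.
P9: not dominated (best dock doors).
P10: not dominated (best highway distance).
P11: dominated by P2 (dock doors 19≥16, floor area 108≥62, highway distance 32≤37, lease 431≤456).

P2, P3, P4, P5, P7, P8, P9, P10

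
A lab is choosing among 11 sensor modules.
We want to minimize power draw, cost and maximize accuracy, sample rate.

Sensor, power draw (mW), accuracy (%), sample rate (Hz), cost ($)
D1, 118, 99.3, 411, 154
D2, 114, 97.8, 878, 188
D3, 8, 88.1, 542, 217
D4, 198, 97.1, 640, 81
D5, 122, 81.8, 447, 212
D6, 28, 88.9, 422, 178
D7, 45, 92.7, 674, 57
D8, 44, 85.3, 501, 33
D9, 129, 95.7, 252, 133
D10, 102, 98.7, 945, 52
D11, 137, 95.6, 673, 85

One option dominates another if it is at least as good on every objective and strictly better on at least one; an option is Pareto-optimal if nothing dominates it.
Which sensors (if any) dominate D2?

D10

D10: power draw 102≤114, accuracy 98.7≥97.8, sample rate 945≥878, cost 52≤188 — dominates D2.
Others (D1, D3, D4, D5, D6, D7, D8, D9, D11) are each worse than D2 on at least one objective.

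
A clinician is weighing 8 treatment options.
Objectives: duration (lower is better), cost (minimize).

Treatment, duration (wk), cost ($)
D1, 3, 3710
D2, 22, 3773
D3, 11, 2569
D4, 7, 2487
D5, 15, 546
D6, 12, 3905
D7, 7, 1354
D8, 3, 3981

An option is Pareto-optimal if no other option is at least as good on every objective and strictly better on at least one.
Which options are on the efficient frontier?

D1: not dominated.
D2: dominated by D1 (duration 3≤22, cost 3710≤3773).
D3: dominated by D4 (duration 7≤11, cost 2487≤2569).
D4: dominated by D7 (duration 7≤7, cost 1354≤2487).
D5: not dominated (best cost).
D6: dominated by D1 (duration 3≤12, cost 3710≤3905).
D7: not dominated.
D8: dominated by D1 (duration 3≤3, cost 3710≤3981).

D1, D5, D7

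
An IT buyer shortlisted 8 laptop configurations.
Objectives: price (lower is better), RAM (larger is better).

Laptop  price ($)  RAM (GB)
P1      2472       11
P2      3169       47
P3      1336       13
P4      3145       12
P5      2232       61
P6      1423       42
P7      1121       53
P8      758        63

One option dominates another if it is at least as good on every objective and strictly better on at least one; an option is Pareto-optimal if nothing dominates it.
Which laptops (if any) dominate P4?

P3, P5, P6, P7, P8

P3: price 1336≤3145, RAM 13≥12 — dominates P4.
P5: price 2232≤3145, RAM 61≥12 — dominates P4.
P6: price 1423≤3145, RAM 42≥12 — dominates P4.
P7: price 1121≤3145, RAM 53≥12 — dominates P4.
P8: price 758≤3145, RAM 63≥12 — dominates P4.
Others (P1, P2) are each worse than P4 on at least one objective.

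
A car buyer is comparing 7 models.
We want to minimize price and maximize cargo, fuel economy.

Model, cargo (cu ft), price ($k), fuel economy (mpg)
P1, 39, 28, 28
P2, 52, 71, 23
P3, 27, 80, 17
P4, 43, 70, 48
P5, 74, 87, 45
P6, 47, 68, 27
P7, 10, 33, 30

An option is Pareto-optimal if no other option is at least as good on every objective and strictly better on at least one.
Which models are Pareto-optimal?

P1: not dominated (best price).
P2: not dominated.
P3: dominated by P1 (cargo 39≥27, price 28≤80, fuel economy 28≥17).
P4: not dominated (best fuel economy).
P5: not dominated (best cargo).
P6: not dominated.
P7: not dominated.

P1, P2, P4, P5, P6, P7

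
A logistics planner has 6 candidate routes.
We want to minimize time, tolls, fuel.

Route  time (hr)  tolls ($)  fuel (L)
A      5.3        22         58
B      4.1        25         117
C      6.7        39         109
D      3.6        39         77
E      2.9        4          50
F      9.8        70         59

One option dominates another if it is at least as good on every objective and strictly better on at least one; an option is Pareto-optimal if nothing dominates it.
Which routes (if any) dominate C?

A, D, E

A: time 5.3≤6.7, tolls 22≤39, fuel 58≤109 — dominates C.
D: time 3.6≤6.7, tolls 39≤39, fuel 77≤109 — dominates C.
E: time 2.9≤6.7, tolls 4≤39, fuel 50≤109 — dominates C.
Others (B, F) are each worse than C on at least one objective.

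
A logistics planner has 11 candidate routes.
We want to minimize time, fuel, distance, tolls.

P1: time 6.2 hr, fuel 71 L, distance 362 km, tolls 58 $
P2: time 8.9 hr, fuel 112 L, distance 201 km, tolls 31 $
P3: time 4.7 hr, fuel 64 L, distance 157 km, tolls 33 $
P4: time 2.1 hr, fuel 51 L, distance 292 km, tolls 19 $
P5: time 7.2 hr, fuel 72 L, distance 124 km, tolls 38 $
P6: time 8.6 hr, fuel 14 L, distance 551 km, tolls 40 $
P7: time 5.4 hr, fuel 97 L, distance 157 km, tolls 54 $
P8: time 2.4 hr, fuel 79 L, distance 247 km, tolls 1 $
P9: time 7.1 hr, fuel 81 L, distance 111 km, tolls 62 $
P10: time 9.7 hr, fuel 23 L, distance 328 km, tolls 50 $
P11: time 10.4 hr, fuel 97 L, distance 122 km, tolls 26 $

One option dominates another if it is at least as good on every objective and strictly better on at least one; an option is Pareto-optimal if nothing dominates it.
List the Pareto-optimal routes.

P1: dominated by P3 (time 4.7≤6.2, fuel 64≤71, distance 157≤362, tolls 33≤58).
P2: not dominated.
P3: not dominated.
P4: not dominated (best time).
P5: not dominated.
P6: not dominated (best fuel).
P7: dominated by P3 (time 4.7≤5.4, fuel 64≤97, distance 157≤157, tolls 33≤54).
P8: not dominated (best tolls).
P9: not dominated (best distance).
P10: not dominated.
P11: not dominated.

P2, P3, P4, P5, P6, P8, P9, P10, P11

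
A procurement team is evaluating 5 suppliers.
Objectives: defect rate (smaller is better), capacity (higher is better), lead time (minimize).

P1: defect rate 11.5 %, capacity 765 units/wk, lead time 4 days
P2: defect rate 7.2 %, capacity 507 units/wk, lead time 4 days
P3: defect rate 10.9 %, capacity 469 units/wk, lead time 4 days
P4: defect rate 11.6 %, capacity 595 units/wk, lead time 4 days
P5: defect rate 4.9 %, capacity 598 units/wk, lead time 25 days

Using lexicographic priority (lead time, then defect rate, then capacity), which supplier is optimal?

P2

First minimize lead time: best is 4, kept {P1, P2, P3, P4}.
Then minimize defect rate: best is 7.2, kept {P2}.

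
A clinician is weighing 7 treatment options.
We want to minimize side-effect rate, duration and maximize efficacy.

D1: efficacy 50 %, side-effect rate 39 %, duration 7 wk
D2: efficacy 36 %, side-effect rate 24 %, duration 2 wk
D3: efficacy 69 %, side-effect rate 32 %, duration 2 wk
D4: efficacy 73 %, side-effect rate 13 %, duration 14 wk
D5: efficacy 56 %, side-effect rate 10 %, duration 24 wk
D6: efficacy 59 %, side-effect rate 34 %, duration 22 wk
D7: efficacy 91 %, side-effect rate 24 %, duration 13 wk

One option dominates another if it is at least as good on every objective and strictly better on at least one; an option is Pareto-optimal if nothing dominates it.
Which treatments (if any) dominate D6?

D3: efficacy 69≥59, side-effect rate 32≤34, duration 2≤22 — dominates D6.
D4: efficacy 73≥59, side-effect rate 13≤34, duration 14≤22 — dominates D6.
D7: efficacy 91≥59, side-effect rate 24≤34, duration 13≤22 — dominates D6.
Others (D1, D2, D5) are each worse than D6 on at least one objective.

D3, D4, D7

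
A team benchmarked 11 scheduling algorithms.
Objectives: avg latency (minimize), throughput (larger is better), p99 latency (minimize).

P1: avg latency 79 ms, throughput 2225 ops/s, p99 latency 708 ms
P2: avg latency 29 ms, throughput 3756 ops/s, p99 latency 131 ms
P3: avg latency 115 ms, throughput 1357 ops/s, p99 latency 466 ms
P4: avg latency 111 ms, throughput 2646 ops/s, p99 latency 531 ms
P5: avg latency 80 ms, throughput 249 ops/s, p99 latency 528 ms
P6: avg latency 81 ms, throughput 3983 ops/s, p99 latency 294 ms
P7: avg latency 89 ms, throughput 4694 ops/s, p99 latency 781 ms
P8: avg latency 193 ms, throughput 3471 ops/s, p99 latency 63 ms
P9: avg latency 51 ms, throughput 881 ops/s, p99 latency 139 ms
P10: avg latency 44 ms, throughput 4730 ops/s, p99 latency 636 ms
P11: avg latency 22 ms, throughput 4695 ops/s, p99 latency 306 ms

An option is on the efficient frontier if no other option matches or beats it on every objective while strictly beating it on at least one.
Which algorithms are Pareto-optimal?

P2, P6, P8, P10, P11

P1: dominated by P2 (avg latency 29≤79, throughput 3756≥2225, p99 latency 131≤708).
P2: not dominated.
P3: dominated by P2 (avg latency 29≤115, throughput 3756≥1357, p99 latency 131≤466).
P4: dominated by P2 (avg latency 29≤111, throughput 3756≥2646, p99 latency 131≤531).
P5: dominated by P2 (avg latency 29≤80, throughput 3756≥249, p99 latency 131≤528).
P6: not dominated.
P7: dominated by P10 (avg latency 44≤89, throughput 4730≥4694, p99 latency 636≤781).
P8: not dominated (best p99 latency).
P9: dominated by P2 (avg latency 29≤51, throughput 3756≥881, p99 latency 131≤139).
P10: not dominated (best throughput).
P11: not dominated (best avg latency).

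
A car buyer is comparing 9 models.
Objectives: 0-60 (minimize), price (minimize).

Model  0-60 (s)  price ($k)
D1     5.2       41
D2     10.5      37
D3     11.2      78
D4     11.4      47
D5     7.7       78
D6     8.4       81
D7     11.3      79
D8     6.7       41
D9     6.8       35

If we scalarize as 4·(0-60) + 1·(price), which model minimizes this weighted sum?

D1: 4·5.2 + 1·41 = 61.8
D2: 4·10.5 + 1·37 = 79.0
D3: 4·11.2 + 1·78 = 122.8
D4: 4·11.4 + 1·47 = 92.6
D5: 4·7.7 + 1·78 = 108.8
D6: 4·8.4 + 1·81 = 114.6
D7: 4·11.3 + 1·79 = 124.2
D8: 4·6.7 + 1·41 = 67.8
D9: 4·6.8 + 1·35 = 62.2
Lowest: D1 at 61.8.

D1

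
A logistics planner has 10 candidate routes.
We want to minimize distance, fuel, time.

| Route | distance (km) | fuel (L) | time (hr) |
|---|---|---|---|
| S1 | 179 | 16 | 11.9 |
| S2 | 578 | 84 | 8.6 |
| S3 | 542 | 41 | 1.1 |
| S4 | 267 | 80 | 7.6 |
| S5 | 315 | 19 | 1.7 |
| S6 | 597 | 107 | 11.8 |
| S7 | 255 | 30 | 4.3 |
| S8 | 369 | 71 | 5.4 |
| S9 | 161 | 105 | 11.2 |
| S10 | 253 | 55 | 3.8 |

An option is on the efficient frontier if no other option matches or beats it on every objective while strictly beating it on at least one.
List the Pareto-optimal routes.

S1, S3, S5, S7, S9, S10

S1: not dominated (best fuel).
S2: dominated by S3 (distance 542≤578, fuel 41≤84, time 1.1≤8.6).
S3: not dominated (best time).
S4: dominated by S7 (distance 255≤267, fuel 30≤80, time 4.3≤7.6).
S5: not dominated.
S6: dominated by S2 (distance 578≤597, fuel 84≤107, time 8.6≤11.8).
S7: not dominated.
S8: dominated by S5 (distance 315≤369, fuel 19≤71, time 1.7≤5.4).
S9: not dominated (best distance).
S10: not dominated.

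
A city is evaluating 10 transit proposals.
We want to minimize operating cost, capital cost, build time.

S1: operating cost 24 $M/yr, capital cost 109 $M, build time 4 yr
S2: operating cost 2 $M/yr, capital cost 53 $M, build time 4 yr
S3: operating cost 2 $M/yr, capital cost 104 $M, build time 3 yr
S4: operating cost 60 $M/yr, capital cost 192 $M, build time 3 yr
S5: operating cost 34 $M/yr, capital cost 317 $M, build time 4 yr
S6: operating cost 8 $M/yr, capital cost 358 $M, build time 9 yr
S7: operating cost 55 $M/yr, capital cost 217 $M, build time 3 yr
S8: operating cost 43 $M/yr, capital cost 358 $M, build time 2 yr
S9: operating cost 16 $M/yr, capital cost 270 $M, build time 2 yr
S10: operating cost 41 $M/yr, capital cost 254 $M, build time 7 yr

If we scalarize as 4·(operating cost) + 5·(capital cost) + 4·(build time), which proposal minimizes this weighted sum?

S1: 4·24 + 5·109 + 4·4 = 657
S2: 4·2 + 5·53 + 4·4 = 289
S3: 4·2 + 5·104 + 4·3 = 540
S4: 4·60 + 5·192 + 4·3 = 1212
S5: 4·34 + 5·317 + 4·4 = 1737
S6: 4·8 + 5·358 + 4·9 = 1858
S7: 4·55 + 5·217 + 4·3 = 1317
S8: 4·43 + 5·358 + 4·2 = 1970
S9: 4·16 + 5·270 + 4·2 = 1422
S10: 4·41 + 5·254 + 4·7 = 1462
Lowest: S2 at 289.

S2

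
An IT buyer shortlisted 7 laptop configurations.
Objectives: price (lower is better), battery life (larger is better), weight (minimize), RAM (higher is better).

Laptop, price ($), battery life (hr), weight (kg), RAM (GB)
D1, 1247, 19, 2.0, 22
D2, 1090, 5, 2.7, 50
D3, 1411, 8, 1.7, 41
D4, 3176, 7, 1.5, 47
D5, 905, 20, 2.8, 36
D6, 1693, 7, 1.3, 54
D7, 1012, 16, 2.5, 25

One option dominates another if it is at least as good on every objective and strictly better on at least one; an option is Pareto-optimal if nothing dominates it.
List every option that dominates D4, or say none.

D6

D6: price 1693≤3176, battery life 7≥7, weight 1.3≤1.5, RAM 54≥47 — dominates D4.
Others (D1, D2, D3, D5, D7) are each worse than D4 on at least one objective.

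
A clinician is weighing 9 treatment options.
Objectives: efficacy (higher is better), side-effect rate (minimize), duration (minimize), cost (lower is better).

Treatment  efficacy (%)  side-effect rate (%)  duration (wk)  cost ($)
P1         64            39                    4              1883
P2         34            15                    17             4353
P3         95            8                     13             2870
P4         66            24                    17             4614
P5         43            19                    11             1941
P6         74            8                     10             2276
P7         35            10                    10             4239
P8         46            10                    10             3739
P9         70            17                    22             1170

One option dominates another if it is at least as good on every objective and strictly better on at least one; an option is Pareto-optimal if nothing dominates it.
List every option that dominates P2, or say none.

P3: efficacy 95≥34, side-effect rate 8≤15, duration 13≤17, cost 2870≤4353 — dominates P2.
P6: efficacy 74≥34, side-effect rate 8≤15, duration 10≤17, cost 2276≤4353 — dominates P2.
P7: efficacy 35≥34, side-effect rate 10≤15, duration 10≤17, cost 4239≤4353 — dominates P2.
P8: efficacy 46≥34, side-effect rate 10≤15, duration 10≤17, cost 3739≤4353 — dominates P2.
Others (P1, P4, P5, P9) are each worse than P2 on at least one objective.

P3, P6, P7, P8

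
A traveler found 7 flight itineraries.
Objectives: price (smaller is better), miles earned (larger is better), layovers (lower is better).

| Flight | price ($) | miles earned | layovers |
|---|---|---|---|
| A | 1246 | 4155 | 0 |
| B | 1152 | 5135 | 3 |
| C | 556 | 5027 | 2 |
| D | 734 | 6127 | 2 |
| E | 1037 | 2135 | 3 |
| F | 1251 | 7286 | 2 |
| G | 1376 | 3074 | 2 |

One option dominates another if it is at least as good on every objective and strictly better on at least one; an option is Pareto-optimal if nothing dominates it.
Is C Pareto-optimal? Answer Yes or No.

A: worse on price (1246 vs 556).
B: worse on price (1152 vs 556).
D: worse on price (734 vs 556).
E: worse on price (1037 vs 556).
F: worse on price (1251 vs 556).
G: worse on price (1376 vs 556).
No option is at least as good as C on every objective and strictly better on one.

Yes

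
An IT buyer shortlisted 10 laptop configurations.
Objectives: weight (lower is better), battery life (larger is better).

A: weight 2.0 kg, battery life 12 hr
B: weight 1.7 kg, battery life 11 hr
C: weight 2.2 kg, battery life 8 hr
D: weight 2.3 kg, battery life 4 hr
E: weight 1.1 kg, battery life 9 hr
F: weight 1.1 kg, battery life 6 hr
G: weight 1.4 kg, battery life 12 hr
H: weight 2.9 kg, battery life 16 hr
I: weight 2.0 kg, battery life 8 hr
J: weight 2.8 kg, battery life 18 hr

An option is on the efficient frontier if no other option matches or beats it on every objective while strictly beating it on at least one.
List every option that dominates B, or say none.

G: weight 1.4≤1.7, battery life 12≥11 — dominates B.
Others (A, C, D, E, F, H, I, J) are each worse than B on at least one objective.

G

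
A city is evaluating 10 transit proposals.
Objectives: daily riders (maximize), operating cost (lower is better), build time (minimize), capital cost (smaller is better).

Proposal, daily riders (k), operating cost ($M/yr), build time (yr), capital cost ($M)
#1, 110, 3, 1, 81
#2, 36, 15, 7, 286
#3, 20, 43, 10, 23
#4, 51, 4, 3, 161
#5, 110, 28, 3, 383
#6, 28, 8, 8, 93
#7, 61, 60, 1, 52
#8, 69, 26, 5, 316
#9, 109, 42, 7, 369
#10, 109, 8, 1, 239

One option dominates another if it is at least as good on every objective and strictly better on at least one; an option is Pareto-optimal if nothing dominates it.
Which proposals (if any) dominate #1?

none

#2: worse on daily riders (36 vs 110).
#3: worse on daily riders (20 vs 110).
#4: worse on daily riders (51 vs 110).
#5: worse on operating cost (28 vs 3).
#6: worse on daily riders (28 vs 110).
#7: worse on daily riders (61 vs 110).
#8: worse on daily riders (69 vs 110).
#9: worse on daily riders (109 vs 110).
#10: worse on daily riders (109 vs 110).
No option dominates #1.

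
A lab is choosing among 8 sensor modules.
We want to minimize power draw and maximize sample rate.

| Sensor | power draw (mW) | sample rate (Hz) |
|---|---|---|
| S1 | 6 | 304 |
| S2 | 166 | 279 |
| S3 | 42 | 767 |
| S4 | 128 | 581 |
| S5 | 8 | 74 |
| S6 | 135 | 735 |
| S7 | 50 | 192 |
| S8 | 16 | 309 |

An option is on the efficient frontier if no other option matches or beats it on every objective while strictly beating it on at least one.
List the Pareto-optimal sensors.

S1, S3, S8

S1: not dominated (best power draw).
S2: dominated by S1 (power draw 6≤166, sample rate 304≥279).
S3: not dominated (best sample rate).
S4: dominated by S3 (power draw 42≤128, sample rate 767≥581).
S5: dominated by S1 (power draw 6≤8, sample rate 304≥74).
S6: dominated by S3 (power draw 42≤135, sample rate 767≥735).
S7: dominated by S1 (power draw 6≤50, sample rate 304≥192).
S8: not dominated.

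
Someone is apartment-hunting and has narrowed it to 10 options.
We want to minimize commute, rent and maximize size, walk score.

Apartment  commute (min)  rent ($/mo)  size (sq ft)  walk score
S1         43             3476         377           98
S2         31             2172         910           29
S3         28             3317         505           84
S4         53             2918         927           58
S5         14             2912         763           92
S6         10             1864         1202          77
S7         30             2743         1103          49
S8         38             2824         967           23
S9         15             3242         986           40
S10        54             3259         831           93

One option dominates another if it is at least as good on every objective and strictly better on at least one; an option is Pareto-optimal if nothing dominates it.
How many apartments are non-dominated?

4

S1: not dominated (best walk score).
S2: dominated by S6 (commute 10≤31, rent 1864≤2172, size 1202≥910, walk score 77≥29).
S3: dominated by S5 (commute 14≤28, rent 2912≤3317, size 763≥505, walk score 92≥84).
S4: dominated by S6 (commute 10≤53, rent 1864≤2918, size 1202≥927, walk score 77≥58).
S5: not dominated.
S6: not dominated (best commute).
S7: dominated by S6 (commute 10≤30, rent 1864≤2743, size 1202≥1103, walk score 77≥49).
S8: dominated by S6 (commute 10≤38, rent 1864≤2824, size 1202≥967, walk score 77≥23).
S9: dominated by S6 (commute 10≤15, rent 1864≤3242, size 1202≥986, walk score 77≥40).
S10: not dominated.
Pareto-optimal: S1, S5, S6, S10 → 4.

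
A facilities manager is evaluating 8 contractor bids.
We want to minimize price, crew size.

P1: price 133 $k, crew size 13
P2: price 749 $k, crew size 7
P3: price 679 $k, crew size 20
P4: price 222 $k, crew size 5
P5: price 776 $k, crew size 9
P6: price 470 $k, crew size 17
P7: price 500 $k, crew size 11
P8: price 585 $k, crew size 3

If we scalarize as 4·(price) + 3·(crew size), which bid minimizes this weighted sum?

P1: 4·133 + 3·13 = 571
P2: 4·749 + 3·7 = 3017
P3: 4·679 + 3·20 = 2776
P4: 4·222 + 3·5 = 903
P5: 4·776 + 3·9 = 3131
P6: 4·470 + 3·17 = 1931
P7: 4·500 + 3·11 = 2033
P8: 4·585 + 3·3 = 2349
Lowest: P1 at 571.

P1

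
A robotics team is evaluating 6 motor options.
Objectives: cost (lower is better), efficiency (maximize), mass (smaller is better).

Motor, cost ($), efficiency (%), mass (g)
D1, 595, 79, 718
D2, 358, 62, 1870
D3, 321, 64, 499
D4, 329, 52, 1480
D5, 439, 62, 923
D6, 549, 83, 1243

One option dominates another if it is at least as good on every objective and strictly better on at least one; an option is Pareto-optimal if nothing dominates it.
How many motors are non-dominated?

3

D1: not dominated.
D2: dominated by D3 (cost 321≤358, efficiency 64≥62, mass 499≤1870).
D3: not dominated (best cost).
D4: dominated by D3 (cost 321≤329, efficiency 64≥52, mass 499≤1480).
D5: dominated by D3 (cost 321≤439, efficiency 64≥62, mass 499≤923).
D6: not dominated (best efficiency).
Pareto-optimal: D1, D3, D6 → 3.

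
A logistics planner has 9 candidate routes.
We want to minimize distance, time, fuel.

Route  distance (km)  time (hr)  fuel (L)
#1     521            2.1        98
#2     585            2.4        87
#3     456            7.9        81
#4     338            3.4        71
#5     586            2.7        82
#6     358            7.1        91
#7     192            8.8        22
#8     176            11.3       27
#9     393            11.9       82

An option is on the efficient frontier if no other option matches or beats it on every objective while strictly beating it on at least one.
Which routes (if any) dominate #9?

#4, #7, #8

#4: distance 338≤393, time 3.4≤11.9, fuel 71≤82 — dominates #9.
#7: distance 192≤393, time 8.8≤11.9, fuel 22≤82 — dominates #9.
#8: distance 176≤393, time 11.3≤11.9, fuel 27≤82 — dominates #9.
Others (#1, #2, #3, #5, #6) are each worse than #9 on at least one objective.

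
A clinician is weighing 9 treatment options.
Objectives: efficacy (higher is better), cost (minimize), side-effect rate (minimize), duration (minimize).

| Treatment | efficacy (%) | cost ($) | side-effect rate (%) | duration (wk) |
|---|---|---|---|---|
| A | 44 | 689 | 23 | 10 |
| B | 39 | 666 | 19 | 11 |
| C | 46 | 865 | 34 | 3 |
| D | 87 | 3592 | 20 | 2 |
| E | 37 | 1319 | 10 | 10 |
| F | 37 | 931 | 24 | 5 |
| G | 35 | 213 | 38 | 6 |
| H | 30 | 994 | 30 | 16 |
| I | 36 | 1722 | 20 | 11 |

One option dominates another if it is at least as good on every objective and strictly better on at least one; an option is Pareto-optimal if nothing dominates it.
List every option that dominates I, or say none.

B: efficacy 39≥36, cost 666≤1722, side-effect rate 19≤20, duration 11≤11 — dominates I.
E: efficacy 37≥36, cost 1319≤1722, side-effect rate 10≤20, duration 10≤11 — dominates I.
Others (A, C, D, F, G, H) are each worse than I on at least one objective.

B, E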